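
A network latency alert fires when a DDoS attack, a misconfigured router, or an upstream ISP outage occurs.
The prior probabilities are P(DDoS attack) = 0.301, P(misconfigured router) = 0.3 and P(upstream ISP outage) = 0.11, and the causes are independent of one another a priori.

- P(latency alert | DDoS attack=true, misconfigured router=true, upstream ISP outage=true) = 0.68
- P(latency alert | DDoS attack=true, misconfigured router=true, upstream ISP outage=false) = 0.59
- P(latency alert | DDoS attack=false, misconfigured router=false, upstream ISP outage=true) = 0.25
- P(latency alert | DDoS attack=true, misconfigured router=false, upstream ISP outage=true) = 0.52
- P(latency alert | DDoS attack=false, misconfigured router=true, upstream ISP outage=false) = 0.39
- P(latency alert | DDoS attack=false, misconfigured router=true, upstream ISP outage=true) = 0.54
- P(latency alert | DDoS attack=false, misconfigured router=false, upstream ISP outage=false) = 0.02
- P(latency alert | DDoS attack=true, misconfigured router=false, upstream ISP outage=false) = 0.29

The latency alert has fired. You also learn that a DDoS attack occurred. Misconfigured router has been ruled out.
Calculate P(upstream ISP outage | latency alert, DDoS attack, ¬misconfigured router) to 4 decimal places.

P(latency alert | DDoS attack, ¬misconfigured router) = 0.29×0.89 + 0.52×0.11 = 0.258100 + 0.057200 = 0.315300
Restricting to configurations with upstream ISP outage present: 0.52×0.11 = 0.057200.
P(upstream ISP outage | latency alert, DDoS attack, ¬misconfigured router) = 0.057200 / 0.315300 ≈ 0.1814

P(upstream ISP outage | latency alert, DDoS attack, ¬misconfigured router) ≈ 0.1814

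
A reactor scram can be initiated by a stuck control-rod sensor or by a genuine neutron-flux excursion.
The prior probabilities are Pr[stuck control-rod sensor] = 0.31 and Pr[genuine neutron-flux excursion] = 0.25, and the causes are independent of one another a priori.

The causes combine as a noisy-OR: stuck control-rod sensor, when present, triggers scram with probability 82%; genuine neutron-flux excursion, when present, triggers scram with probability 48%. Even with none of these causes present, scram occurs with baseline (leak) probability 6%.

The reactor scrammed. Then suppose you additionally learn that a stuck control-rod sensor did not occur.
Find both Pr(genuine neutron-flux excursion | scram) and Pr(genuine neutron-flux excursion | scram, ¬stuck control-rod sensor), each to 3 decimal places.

Under noisy-OR, P(scram | causes) = 1 − (1−0.06)·∏(1−qᵢ) over the active causes.
Numerator (weight on configurations with genuine neutron-flux excursion): 0.088182 + 0.070681 = 0.158863
Denominator P(scram): 0.06·0.69·0.75 + 0.5112·0.69·0.25 + 0.8308·0.31·0.75 + 0.912016·0.31·0.25 = 0.383074
Posterior = 0.158863 / 0.383074 ≈ 0.415

Now also conditioning on stuck control-rod sensor≠true:
P(scram | ¬stuck control-rod sensor) = 0.06*0.75 + 0.5112*0.25 = 0.045000 + 0.127800 = 0.172800
Restricting to configurations with genuine neutron-flux excursion present: 0.5112*0.25 = 0.127800.
Hence the posterior is 0.127800/0.172800 ≈ 0.740.
Ruling out stuck control-rod sensor raises the posterior on genuine neutron-flux excursion — the flip side of explaining away.

Pr(genuine neutron-flux excursion | scram) ≈ 0.415; Pr(genuine neutron-flux excursion | scram, ¬stuck control-rod sensor) ≈ 0.740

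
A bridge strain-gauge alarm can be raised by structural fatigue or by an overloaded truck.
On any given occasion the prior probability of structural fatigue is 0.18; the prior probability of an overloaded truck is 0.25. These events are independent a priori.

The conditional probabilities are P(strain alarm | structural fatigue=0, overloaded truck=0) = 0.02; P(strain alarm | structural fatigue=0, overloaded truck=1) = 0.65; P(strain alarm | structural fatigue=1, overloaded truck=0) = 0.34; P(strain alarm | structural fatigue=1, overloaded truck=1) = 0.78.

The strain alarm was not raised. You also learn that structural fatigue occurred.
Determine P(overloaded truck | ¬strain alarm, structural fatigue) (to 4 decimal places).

By total probability over both values of overloaded truck:
  P(¬strain alarm | structural fatigue) = 0.66*0.75 + 0.22*0.25
        = 0.495000 + 0.055000 = 0.550000
Keeping only the overloaded truck-present terms gives 0.055000, so
  P(overloaded truck | ¬strain alarm, structural fatigue) = 0.055000 / 0.550000 ≈ 0.1000

P(overloaded truck | ¬strain alarm, structural fatigue) ≈ 0.1000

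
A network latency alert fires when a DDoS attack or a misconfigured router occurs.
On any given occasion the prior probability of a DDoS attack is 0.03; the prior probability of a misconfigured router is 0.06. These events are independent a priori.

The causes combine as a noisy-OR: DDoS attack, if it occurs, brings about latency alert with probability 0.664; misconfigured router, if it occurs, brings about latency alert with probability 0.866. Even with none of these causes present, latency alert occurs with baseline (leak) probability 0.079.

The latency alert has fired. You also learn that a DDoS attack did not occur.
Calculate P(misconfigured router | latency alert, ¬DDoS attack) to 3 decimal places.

P(misconfigured router | latency alert, ¬DDoS attack) ≈ 0.415

Under noisy-OR, P(latency alert | causes) = 1 − (1−0.079)·∏(1−qᵢ) over the active causes.
Enumerate both values of misconfigured router and weight by the priors:
  P(latency alert | ¬DDoS attack) = 0.079*0.94 + 0.876586*0.06
        = 0.074260 + 0.052595 = 0.126855
Keeping only the misconfigured router-present terms gives 0.052595, so
  P(misconfigured router | latency alert, ¬DDoS attack) = 0.052595 / 0.126855 ≈ 0.415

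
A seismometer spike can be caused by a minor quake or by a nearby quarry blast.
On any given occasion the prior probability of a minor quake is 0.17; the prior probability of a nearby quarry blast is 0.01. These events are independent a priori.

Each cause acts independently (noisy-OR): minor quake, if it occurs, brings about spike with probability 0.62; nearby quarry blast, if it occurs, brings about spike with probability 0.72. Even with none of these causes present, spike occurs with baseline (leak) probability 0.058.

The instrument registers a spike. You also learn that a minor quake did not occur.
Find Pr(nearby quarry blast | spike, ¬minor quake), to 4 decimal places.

Under noisy-OR, P(spike | causes) = 1 − (1−0.058)·∏(1−qᵢ) over the active causes.
Numerator (weight on configurations with nearby quarry blast): 0.73624×0.01 = 0.007362
Normalizer over all consistent configurations: 0.058×0.99 + 0.73624×0.01 = 0.064782
P(nearby quarry blast | spike, ¬minor quake) = 0.007362/0.064782 ≈ 0.1136

Pr(nearby quarry blast | spike, ¬minor quake) ≈ 0.1136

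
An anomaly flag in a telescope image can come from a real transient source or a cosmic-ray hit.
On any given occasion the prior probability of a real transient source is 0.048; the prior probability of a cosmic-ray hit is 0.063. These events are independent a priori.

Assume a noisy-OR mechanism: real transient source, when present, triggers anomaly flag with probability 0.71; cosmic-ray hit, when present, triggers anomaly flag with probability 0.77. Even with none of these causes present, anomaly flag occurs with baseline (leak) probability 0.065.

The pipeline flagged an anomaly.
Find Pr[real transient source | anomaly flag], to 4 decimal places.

Under noisy-OR, P(anomaly flag | causes) = 1 − (1−0.065)·∏(1−qᵢ) over the active causes.
P(anomaly flag) = 0.065·0.952·0.937 + 0.78495·0.952·0.063 + 0.72885·0.048·0.937 + 0.937635·0.048·0.063 = 0.057982 + 0.047078 + 0.032781 + 0.002835 = 0.140676
The real transient source-present share is 0.032781 + 0.002835 = 0.035616.
P(real transient source | anomaly flag) = 0.035616 / 0.140676 ≈ 0.2532

Pr[real transient source | anomaly flag] ≈ 0.2532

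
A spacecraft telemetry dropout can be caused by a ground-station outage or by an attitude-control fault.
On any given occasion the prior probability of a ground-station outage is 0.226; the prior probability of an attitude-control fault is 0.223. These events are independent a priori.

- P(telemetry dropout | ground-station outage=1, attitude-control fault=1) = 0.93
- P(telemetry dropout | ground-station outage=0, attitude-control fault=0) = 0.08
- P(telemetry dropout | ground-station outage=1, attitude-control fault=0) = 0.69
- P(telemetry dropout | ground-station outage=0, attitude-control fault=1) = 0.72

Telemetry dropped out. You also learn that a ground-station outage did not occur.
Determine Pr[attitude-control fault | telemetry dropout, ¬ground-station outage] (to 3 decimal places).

Pr[attitude-control fault | telemetry dropout, ¬ground-station outage] ≈ 0.721

Numerator (weight on configurations with attitude-control fault): 0.72×0.223 = 0.160560
Normalizer over all consistent configurations: 0.08×0.777 + 0.72×0.223 = 0.222720
Posterior = 0.160560 / 0.222720 ≈ 0.721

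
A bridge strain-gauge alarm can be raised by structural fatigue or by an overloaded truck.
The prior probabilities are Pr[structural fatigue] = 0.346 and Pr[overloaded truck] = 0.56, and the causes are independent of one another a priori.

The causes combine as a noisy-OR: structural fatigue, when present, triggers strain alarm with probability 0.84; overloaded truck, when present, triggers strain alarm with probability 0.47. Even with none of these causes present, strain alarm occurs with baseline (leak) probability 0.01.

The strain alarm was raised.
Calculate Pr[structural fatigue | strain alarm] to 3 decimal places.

Under noisy-OR, P(strain alarm | causes) = 1 − (1−0.01)·∏(1−qᵢ) over the active causes.
P(strain alarm) = 0.01·0.654·0.44 + 0.4753·0.654·0.56 + 0.8416·0.346·0.44 + 0.916048·0.346·0.56 = 0.002878 + 0.174074 + 0.128125 + 0.177493 = 0.482570
Of this, 0.305618 comes from 0.128125 + 0.177493 (the structural fatigue=true cases).
P(structural fatigue | strain alarm) = 0.305618 / 0.482570 ≈ 0.633

Pr[structural fatigue | strain alarm] ≈ 0.633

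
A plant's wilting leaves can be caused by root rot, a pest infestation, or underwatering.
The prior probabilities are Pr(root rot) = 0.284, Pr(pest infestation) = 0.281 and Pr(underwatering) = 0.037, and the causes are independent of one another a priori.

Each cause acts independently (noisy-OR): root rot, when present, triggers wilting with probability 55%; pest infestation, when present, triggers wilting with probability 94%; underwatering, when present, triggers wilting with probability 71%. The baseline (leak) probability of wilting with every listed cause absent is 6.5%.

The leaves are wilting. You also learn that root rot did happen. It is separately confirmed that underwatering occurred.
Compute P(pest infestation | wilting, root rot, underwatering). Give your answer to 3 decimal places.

Under noisy-OR, P(wilting | causes) = 1 − (1−0.065)·∏(1−qᵢ) over the active causes.
P(wilting | root rot, underwatering) = 0.877982*0.719 + 0.992679*0.281 = 0.631269 + 0.278943 = 0.910212
Of this, 0.278943 comes from 0.992679*0.281 (the pest infestation=true cases).
So P(pest infestation | wilting, root rot, underwatering) = 0.278943/0.910212 ≈ 0.306.

P(pest infestation | wilting, root rot, underwatering) ≈ 0.306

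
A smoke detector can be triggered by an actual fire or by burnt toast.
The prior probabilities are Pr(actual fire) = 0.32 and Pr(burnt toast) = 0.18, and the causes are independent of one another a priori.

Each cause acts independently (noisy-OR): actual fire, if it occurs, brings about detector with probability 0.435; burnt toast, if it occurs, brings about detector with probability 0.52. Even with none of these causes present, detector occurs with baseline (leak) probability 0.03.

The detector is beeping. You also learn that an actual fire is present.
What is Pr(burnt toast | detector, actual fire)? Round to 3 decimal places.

Pr(burnt toast | detector, actual fire) ≈ 0.264

Under noisy-OR, P(detector | causes) = 1 − (1−0.03)·∏(1−qᵢ) over the active causes.
P(detector | actual fire) = 0.45195*0.82 + 0.736936*0.18 = 0.370599 + 0.132648 = 0.503247
Restricting to configurations with burnt toast present: 0.736936*0.18 = 0.132648.
Hence the posterior is 0.132648/0.503247 ≈ 0.264.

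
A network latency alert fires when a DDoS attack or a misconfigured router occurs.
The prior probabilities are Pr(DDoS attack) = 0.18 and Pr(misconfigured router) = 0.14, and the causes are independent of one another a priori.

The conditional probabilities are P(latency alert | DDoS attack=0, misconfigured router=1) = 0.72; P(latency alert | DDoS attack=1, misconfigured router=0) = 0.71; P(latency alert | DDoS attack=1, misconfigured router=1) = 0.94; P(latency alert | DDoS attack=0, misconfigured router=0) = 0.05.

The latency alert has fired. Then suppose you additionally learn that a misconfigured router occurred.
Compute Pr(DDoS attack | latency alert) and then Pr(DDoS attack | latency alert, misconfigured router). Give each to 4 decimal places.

Pr(DDoS attack | latency alert) ≈ 0.5312; Pr(DDoS attack | latency alert, misconfigured router) ≈ 0.2227

By total probability over the 4 (DDoS attack, misconfigured router) configurations:
  P(latency alert) = 0.05·0.82·0.86 + 0.72·0.82·0.14 + 0.71·0.18·0.86 + 0.94·0.18·0.14
        = 0.035260 + 0.082656 + 0.109908 + 0.023688 = 0.251512
The terms with DDoS attack present sum to 0.133596, so
  P(DDoS attack | latency alert) = 0.133596 / 0.251512 ≈ 0.5312

Now also conditioning on misconfigured router=true:
Sum P(latency alert|·) weighted by the priors over both values of DDoS attack:
  P(latency alert | misconfigured router) = 0.72*0.82 + 0.94*0.18
        = 0.590400 + 0.169200 = 0.759600
Configurations with DDoS attack contribute 0.169200, so
  P(DDoS attack | latency alert, misconfigured router) = 0.169200 / 0.759600 ≈ 0.2227
Conditioning on misconfigured router lowers the posterior on DDoS attack: the classic explaining-away effect in a common-effect structure.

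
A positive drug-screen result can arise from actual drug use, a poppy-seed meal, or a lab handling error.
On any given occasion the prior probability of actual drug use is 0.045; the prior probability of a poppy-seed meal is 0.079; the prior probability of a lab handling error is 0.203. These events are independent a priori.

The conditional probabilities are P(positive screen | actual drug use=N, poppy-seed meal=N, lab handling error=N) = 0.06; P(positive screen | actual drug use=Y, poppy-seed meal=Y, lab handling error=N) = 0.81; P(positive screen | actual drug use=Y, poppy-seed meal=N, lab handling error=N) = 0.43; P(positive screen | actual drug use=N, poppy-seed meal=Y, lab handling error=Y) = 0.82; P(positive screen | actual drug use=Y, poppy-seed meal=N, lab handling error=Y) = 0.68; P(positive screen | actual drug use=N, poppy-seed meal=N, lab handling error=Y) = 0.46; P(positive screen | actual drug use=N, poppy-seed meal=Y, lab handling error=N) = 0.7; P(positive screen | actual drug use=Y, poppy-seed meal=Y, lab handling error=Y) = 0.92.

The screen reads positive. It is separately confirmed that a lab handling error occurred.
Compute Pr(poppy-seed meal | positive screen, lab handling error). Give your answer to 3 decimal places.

P(positive screen | lab handling error) = 0.46*0.955*0.921 + 0.82*0.955*0.079 + 0.68*0.045*0.921 + 0.92*0.045*0.079 = 0.404595 + 0.061865 + 0.028183 + 0.003271 = 0.497914
Of this, 0.065136 comes from 0.061865 + 0.003271 (the poppy-seed meal=true cases).
P(poppy-seed meal | positive screen, lab handling error) = 0.065136 / 0.497914 ≈ 0.131

Pr(poppy-seed meal | positive screen, lab handling error) ≈ 0.131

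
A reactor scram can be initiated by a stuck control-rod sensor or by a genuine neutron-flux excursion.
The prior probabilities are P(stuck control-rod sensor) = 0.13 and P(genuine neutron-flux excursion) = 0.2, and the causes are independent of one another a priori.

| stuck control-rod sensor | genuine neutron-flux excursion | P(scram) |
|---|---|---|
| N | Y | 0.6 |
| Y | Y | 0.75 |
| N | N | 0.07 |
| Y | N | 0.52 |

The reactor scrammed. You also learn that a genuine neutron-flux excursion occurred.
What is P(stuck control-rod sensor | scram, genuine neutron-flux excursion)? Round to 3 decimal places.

P(stuck control-rod sensor | scram, genuine neutron-flux excursion) ≈ 0.157

For the numerator, keep only stuck control-rod sensor=true terms: 0.75*0.13 = 0.097500
Normalizer over all consistent configurations: 0.6*0.87 + 0.75*0.13 = 0.619500
Posterior = 0.097500 / 0.619500 ≈ 0.157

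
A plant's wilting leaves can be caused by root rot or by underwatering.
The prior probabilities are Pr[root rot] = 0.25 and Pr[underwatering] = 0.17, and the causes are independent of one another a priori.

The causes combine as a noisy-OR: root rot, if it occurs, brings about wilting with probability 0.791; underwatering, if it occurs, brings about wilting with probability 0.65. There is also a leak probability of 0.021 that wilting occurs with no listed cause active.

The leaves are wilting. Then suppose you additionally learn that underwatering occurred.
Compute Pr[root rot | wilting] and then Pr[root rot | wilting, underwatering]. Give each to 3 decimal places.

Under noisy-OR, P(wilting | causes) = 1 − (1−0.021)·∏(1−qᵢ) over the active causes.
Numerator (weight on configurations with root rot): 0.165043 + 0.039456 = 0.204499
Denominator P(wilting): 0.021·0.75·0.83 + 0.65735·0.75·0.17 + 0.795389·0.25·0.83 + 0.928386·0.25·0.17 = 0.301383
P(root rot | wilting) = 0.204499/0.301383 ≈ 0.679

With the extra evidence:
Enumerate both values of root rot and weight by the priors:
  P(wilting | underwatering) = 0.65735*0.75 + 0.928386*0.25
        = 0.493012 + 0.232097 = 0.725109
The terms with root rot present sum to 0.232097, so
  P(root rot | wilting, underwatering) = 0.232097 / 0.725109 ≈ 0.320
— underwatering explains away the evidence for root rot.

Pr[root rot | wilting] ≈ 0.679; Pr[root rot | wilting, underwatering] ≈ 0.320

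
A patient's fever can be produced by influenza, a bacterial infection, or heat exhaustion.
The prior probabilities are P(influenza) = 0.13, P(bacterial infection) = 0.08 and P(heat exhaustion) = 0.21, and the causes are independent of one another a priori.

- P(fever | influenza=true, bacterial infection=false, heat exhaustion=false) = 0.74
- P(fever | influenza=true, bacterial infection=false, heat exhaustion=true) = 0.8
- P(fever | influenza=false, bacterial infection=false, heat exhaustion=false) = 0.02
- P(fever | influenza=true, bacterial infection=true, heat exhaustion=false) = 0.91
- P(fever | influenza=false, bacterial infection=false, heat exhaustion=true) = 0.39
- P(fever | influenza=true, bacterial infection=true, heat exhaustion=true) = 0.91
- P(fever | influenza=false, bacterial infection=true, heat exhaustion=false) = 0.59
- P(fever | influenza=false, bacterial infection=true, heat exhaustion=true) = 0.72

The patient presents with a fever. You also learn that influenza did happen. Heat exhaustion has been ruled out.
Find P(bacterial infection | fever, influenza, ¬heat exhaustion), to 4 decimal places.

P(bacterial infection | fever, influenza, ¬heat exhaustion) ≈ 0.0966

For the numerator, keep only bacterial infection=true terms: 0.91*0.08 = 0.072800
The normalizing constant is 0.74*0.92 + 0.91*0.08 = 0.753600
Posterior = 0.072800 / 0.753600 ≈ 0.0966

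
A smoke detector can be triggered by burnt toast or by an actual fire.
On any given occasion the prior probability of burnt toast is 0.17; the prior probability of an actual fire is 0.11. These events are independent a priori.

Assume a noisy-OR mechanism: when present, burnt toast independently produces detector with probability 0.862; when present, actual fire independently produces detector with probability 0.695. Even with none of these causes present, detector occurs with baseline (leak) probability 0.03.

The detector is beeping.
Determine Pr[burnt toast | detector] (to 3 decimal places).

Under noisy-OR, P(detector | causes) = 1 − (1−0.03)·∏(1−qᵢ) over the active causes.
By total probability over the 4 (burnt toast, actual fire) configurations:
  P(detector) = 0.03*0.83*0.89 + 0.70415*0.83*0.11 + 0.86614*0.17*0.89 + 0.959173*0.17*0.11
        = 0.022161 + 0.064289 + 0.131047 + 0.017937 = 0.235434
Keeping only the burnt toast-present terms gives 0.148984, so
  P(burnt toast | detector) = 0.148984 / 0.235434 ≈ 0.633

Pr[burnt toast | detector] ≈ 0.633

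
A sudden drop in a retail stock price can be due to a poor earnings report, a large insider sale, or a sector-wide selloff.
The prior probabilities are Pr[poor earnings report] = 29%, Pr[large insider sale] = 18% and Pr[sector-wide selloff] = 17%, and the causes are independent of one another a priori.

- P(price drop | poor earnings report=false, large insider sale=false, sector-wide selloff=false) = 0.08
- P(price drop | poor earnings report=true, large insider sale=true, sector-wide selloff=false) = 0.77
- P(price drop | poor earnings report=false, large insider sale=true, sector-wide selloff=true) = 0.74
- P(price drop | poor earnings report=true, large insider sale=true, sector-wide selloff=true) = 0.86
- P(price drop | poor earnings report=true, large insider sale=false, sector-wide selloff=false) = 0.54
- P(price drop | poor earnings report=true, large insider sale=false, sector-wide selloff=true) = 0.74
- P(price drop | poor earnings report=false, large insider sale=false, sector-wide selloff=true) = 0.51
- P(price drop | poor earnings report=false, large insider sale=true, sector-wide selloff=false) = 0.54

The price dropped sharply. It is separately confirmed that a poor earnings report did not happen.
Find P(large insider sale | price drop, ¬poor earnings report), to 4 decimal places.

Sum P(price drop|·) weighted by the priors over the 4 (large insider sale, sector-wide selloff) configurations:
  P(price drop | ¬poor earnings report) = 0.08*0.82*0.83 + 0.51*0.82*0.17 + 0.54*0.18*0.83 + 0.74*0.18*0.17
        = 0.054448 + 0.071094 + 0.080676 + 0.022644 = 0.228862
Keeping only the large insider sale-present terms gives 0.103320, so
  P(large insider sale | price drop, ¬poor earnings report) = 0.103320 / 0.228862 ≈ 0.4515

P(large insider sale | price drop, ¬poor earnings report) ≈ 0.4515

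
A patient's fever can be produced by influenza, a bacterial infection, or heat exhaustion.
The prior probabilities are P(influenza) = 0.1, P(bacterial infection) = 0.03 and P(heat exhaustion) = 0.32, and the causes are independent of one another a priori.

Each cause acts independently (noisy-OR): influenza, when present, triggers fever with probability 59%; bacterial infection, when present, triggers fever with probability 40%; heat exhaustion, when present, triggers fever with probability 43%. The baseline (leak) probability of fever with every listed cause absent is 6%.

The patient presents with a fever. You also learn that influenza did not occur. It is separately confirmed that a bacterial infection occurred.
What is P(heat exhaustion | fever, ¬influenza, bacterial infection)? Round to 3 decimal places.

P(heat exhaustion | fever, ¬influenza, bacterial infection) ≈ 0.423

Under noisy-OR, P(fever | causes) = 1 − (1−0.06)·∏(1−qᵢ) over the active causes.
Enumerate both values of heat exhaustion and weight by the priors:
  P(fever | ¬influenza, bacterial infection) = 0.436*0.68 + 0.67852*0.32
        = 0.296480 + 0.217126 = 0.513606
The terms with heat exhaustion present sum to 0.217126, so
  P(heat exhaustion | fever, ¬influenza, bacterial infection) = 0.217126 / 0.513606 ≈ 0.423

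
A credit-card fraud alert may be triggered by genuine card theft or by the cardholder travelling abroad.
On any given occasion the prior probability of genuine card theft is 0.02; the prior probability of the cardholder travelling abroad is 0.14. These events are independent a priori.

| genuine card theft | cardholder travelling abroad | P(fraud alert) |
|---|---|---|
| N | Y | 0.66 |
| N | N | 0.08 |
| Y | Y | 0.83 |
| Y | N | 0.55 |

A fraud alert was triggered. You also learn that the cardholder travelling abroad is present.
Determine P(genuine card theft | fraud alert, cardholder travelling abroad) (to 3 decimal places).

P(genuine card theft | fraud alert, cardholder travelling abroad) ≈ 0.025

By total probability over both values of genuine card theft:
  P(fraud alert | cardholder travelling abroad) = 0.66·0.98 + 0.83·0.02
        = 0.646800 + 0.016600 = 0.663400
The terms with genuine card theft present sum to 0.016600, so
  P(genuine card theft | fraud alert, cardholder travelling abroad) = 0.016600 / 0.663400 ≈ 0.025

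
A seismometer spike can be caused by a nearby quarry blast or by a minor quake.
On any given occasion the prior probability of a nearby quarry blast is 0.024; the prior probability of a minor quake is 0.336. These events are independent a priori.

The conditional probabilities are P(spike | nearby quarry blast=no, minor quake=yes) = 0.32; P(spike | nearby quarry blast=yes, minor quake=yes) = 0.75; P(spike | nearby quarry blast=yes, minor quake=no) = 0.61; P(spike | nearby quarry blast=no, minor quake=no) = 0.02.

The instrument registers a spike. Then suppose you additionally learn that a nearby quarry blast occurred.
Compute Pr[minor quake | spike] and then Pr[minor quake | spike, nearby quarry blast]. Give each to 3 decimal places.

Sum P(spike|·) weighted by the priors over the 4 (nearby quarry blast, minor quake) configurations:
  P(spike) = 0.02·0.976·0.664 + 0.32·0.976·0.336 + 0.61·0.024·0.664 + 0.75·0.024·0.336
        = 0.012961 + 0.104940 + 0.009721 + 0.006048 = 0.133670
Configurations with minor quake contribute 0.110988, so
  P(minor quake | spike) = 0.110988 / 0.133670 ≈ 0.830

Now condition on the additional information:
Enumerate both values of minor quake and weight by the priors:
  P(spike | nearby quarry blast) = 0.61×0.664 + 0.75×0.336
        = 0.405040 + 0.252000 = 0.657040
Keeping only the minor quake-present terms gives 0.252000, so
  P(minor quake | spike, nearby quarry blast) = 0.252000 / 0.657040 ≈ 0.384
The drop from 0.830 to 0.384 is the explaining-away (discounting) effect.

Pr[minor quake | spike] ≈ 0.830; Pr[minor quake | spike, nearby quarry blast] ≈ 0.384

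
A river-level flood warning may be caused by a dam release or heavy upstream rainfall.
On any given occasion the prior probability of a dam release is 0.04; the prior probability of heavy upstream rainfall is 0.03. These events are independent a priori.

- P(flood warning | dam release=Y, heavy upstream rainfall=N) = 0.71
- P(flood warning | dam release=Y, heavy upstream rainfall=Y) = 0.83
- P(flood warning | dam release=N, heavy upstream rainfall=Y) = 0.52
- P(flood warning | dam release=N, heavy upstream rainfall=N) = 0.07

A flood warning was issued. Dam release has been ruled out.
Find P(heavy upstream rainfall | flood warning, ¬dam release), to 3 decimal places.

Numerator (weight on configurations with heavy upstream rainfall): 0.52·0.03 = 0.015600
Normalizer over all consistent configurations: 0.07·0.97 + 0.52·0.03 = 0.083500
Posterior = 0.015600 / 0.083500 ≈ 0.187

P(heavy upstream rainfall | flood warning, ¬dam release) ≈ 0.187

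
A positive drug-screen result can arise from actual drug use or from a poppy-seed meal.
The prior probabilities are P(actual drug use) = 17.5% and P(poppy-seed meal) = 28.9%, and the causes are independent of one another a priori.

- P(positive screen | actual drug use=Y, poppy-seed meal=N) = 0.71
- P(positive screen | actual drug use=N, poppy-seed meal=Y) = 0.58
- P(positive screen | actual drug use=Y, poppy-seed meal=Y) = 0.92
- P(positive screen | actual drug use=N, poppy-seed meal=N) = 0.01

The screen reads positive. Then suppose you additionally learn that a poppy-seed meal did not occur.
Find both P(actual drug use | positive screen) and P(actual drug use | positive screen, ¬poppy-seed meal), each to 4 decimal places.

P(positive screen) = 0.01·0.825·0.711 + 0.58·0.825·0.289 + 0.71·0.175·0.711 + 0.92·0.175·0.289 = 0.005866 + 0.138286 + 0.088342 + 0.046529 = 0.279023
Of this, 0.134871 comes from 0.088342 + 0.046529 (the actual drug use=true cases).
P(actual drug use | positive screen) = 0.134871 / 0.279023 ≈ 0.4834

Now also conditioning on poppy-seed meal≠true:
P(positive screen | ¬poppy-seed meal) = 0.01×0.825 + 0.71×0.175 = 0.008250 + 0.124250 = 0.132500
Restricting to configurations with actual drug use present: 0.71×0.175 = 0.124250.
Hence the posterior is 0.124250/0.132500 ≈ 0.9377.
With poppy-seed meal excluded, actual drug use must carry more of the explanatory weight for the positive screen.

P(actual drug use | positive screen) ≈ 0.4834; P(actual drug use | positive screen, ¬poppy-seed meal) ≈ 0.9377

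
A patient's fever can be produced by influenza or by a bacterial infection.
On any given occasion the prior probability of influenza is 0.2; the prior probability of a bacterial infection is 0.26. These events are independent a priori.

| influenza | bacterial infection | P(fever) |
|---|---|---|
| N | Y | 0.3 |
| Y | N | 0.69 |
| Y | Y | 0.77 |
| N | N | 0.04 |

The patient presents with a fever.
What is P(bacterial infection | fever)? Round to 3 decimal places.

By total probability over the 4 (influenza, bacterial infection) configurations:
  P(fever) = 0.04·0.8·0.74 + 0.3·0.8·0.26 + 0.69·0.2·0.74 + 0.77·0.2·0.26
        = 0.023680 + 0.062400 + 0.102120 + 0.040040 = 0.228240
Configurations with bacterial infection contribute 0.102440, so
  P(bacterial infection | fever) = 0.102440 / 0.228240 ≈ 0.449

P(bacterial infection | fever) ≈ 0.449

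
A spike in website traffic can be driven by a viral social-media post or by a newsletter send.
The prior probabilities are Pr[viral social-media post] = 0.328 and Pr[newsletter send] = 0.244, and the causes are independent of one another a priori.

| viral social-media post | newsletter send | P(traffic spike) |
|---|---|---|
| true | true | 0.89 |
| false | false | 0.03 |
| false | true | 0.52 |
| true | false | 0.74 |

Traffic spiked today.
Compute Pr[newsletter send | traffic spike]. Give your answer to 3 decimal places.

Pr[newsletter send | traffic spike] ≈ 0.441

P(traffic spike) = 0.03×0.672×0.756 + 0.52×0.672×0.244 + 0.74×0.328×0.756 + 0.89×0.328×0.244 = 0.015241 + 0.085263 + 0.183496 + 0.071228 = 0.355228
Restricting to configurations with newsletter send present: 0.085263 + 0.071228 = 0.156491.
Hence the posterior is 0.156491/0.355228 ≈ 0.441.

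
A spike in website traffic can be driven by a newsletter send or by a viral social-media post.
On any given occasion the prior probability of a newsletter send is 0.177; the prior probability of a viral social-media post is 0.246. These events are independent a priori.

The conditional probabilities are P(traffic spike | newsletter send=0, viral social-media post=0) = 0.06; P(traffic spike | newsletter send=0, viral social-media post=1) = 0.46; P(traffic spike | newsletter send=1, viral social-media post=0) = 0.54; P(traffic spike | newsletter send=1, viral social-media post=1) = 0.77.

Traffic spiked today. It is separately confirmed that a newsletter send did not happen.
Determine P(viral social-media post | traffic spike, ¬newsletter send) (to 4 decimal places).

P(viral social-media post | traffic spike, ¬newsletter send) ≈ 0.7144

For the numerator, keep only viral social-media post=true terms: 0.46*0.246 = 0.113160
The normalizing constant is 0.06*0.754 + 0.46*0.246 = 0.158400
Posterior = 0.113160 / 0.158400 ≈ 0.7144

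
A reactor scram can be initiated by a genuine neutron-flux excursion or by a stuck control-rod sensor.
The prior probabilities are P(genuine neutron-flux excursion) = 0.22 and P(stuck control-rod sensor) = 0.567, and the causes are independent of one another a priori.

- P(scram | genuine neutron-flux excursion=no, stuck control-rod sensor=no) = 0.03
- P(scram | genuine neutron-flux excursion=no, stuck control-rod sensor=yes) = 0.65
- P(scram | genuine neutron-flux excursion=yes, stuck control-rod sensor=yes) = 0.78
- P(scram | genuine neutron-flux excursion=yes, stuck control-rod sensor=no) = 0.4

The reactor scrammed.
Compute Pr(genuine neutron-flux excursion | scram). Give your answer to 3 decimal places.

By total probability over the 4 (genuine neutron-flux excursion, stuck control-rod sensor) configurations:
  P(scram) = 0.03×0.78×0.433 + 0.65×0.78×0.567 + 0.4×0.22×0.433 + 0.78×0.22×0.567
        = 0.010132 + 0.287469 + 0.038104 + 0.097297 = 0.433002
The terms with genuine neutron-flux excursion present sum to 0.135401, so
  P(genuine neutron-flux excursion | scram) = 0.135401 / 0.433002 ≈ 0.313

Pr(genuine neutron-flux excursion | scram) ≈ 0.313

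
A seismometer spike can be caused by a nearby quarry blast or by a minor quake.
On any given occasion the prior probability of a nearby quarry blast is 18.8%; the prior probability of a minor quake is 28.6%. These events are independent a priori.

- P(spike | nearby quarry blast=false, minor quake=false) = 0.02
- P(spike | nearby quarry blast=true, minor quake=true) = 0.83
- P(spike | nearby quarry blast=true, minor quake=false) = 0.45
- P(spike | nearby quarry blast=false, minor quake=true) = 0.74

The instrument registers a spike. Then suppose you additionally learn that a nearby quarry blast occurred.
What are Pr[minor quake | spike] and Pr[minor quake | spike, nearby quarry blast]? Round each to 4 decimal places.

Pr[minor quake | spike] ≈ 0.7504; Pr[minor quake | spike, nearby quarry blast] ≈ 0.4249

Enumerate the 4 (nearby quarry blast, minor quake) configurations and weight by the priors:
  P(spike) = 0.02·0.812·0.714 + 0.74·0.812·0.286 + 0.45·0.188·0.714 + 0.83·0.188·0.286
        = 0.011595 + 0.171852 + 0.060404 + 0.044627 = 0.288478
Keeping only the minor quake-present terms gives 0.216479, so
  P(minor quake | spike) = 0.216479 / 0.288478 ≈ 0.7504

Now condition on the additional information:
P(spike | nearby quarry blast) = 0.45·0.714 + 0.83·0.286 = 0.321300 + 0.237380 = 0.558680
The minor quake-present share is 0.83·0.286 = 0.237380.
So P(minor quake | spike, nearby quarry blast) = 0.237380/0.558680 ≈ 0.4249.
The drop from 0.7504 to 0.4249 is the explaining-away (discounting) effect.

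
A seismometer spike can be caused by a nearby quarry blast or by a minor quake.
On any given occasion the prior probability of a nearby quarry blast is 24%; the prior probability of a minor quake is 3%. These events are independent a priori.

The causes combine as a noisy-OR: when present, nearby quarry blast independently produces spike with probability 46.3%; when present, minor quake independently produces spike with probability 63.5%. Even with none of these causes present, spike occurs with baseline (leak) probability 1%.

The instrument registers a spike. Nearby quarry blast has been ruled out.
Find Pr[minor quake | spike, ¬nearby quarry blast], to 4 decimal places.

Pr[minor quake | spike, ¬nearby quarry blast] ≈ 0.6639

Under noisy-OR, P(spike | causes) = 1 − (1−0.01)·∏(1−qᵢ) over the active causes.
P(spike | ¬nearby quarry blast) = 0.01×0.97 + 0.63865×0.03 = 0.009700 + 0.019159 = 0.028859
The minor quake-present share is 0.63865×0.03 = 0.019159.
Hence the posterior is 0.019159/0.028859 ≈ 0.6639.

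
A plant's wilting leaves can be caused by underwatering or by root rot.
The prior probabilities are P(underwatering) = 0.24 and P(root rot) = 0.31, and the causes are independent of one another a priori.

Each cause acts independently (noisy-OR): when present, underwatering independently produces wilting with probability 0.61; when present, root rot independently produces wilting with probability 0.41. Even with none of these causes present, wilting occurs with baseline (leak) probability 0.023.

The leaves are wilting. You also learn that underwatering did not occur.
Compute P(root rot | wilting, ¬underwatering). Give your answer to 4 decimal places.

Under noisy-OR, P(wilting | causes) = 1 − (1−0.023)·∏(1−qᵢ) over the active causes.
Weight on root rot=true, given the evidence: 0.42357×0.31 = 0.131307
Denominator P(wilting | ¬underwatering): 0.023×0.69 + 0.42357×0.31 = 0.147177
Posterior = 0.131307 / 0.147177 ≈ 0.8922

P(root rot | wilting, ¬underwatering) ≈ 0.8922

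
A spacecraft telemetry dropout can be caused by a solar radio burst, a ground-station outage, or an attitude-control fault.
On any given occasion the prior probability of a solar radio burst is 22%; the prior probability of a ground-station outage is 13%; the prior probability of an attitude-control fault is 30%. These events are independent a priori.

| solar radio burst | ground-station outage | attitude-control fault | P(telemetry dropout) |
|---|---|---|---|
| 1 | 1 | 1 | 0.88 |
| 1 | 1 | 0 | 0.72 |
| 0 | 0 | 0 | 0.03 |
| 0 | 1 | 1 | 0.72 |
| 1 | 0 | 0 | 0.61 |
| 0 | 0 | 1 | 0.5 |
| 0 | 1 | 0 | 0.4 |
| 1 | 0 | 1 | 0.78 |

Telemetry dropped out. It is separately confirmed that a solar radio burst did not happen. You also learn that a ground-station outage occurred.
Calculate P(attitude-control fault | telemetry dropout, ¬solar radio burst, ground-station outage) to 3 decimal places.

P(attitude-control fault | telemetry dropout, ¬solar radio burst, ground-station outage) ≈ 0.435

Weight on attitude-control fault=true, given the evidence: 0.72*0.3 = 0.216000
The normalizing constant is 0.4*0.7 + 0.72*0.3 = 0.496000
P(attitude-control fault | telemetry dropout, ¬solar radio burst, ground-station outage) = 0.216000/0.496000 ≈ 0.435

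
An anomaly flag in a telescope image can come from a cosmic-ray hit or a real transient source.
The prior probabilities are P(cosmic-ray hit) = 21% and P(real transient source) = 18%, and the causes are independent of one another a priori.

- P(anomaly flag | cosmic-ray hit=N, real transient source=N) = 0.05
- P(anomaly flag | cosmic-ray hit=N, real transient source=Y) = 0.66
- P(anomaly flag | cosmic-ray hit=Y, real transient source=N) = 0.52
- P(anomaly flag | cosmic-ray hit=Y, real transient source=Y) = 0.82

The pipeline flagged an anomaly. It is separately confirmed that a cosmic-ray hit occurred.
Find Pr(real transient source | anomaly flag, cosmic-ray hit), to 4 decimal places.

Pr(real transient source | anomaly flag, cosmic-ray hit) ≈ 0.2571

Weight on real transient source=true, given the evidence: 0.82×0.18 = 0.147600
Denominator P(anomaly flag | cosmic-ray hit): 0.52×0.82 + 0.82×0.18 = 0.574000
Posterior = 0.147600 / 0.574000 ≈ 0.2571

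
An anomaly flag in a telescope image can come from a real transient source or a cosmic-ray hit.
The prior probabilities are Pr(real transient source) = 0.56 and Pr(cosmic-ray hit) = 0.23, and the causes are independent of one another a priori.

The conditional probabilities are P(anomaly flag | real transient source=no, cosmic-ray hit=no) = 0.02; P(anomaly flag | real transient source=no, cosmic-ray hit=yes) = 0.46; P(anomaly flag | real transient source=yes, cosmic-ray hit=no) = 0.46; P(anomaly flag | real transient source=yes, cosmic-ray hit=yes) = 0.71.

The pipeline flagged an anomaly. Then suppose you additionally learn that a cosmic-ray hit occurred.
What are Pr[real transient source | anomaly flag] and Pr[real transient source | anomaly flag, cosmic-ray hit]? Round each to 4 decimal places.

Sum P(anomaly flag|·) weighted by the priors over the 4 (real transient source, cosmic-ray hit) configurations:
  P(anomaly flag) = 0.02*0.44*0.77 + 0.46*0.44*0.23 + 0.46*0.56*0.77 + 0.71*0.56*0.23
        = 0.006776 + 0.046552 + 0.198352 + 0.091448 = 0.343128
The terms with real transient source present sum to 0.289800, so
  P(real transient source | anomaly flag) = 0.289800 / 0.343128 ≈ 0.8446

With the extra evidence:
Weight on real transient source=true, given the evidence: 0.71*0.56 = 0.397600
Normalizer over all consistent configurations: 0.46*0.44 + 0.71*0.56 = 0.600000
Posterior = 0.397600 / 0.600000 ≈ 0.6627
The drop from 0.8446 to 0.6627 is the explaining-away (discounting) effect.

Pr[real transient source | anomaly flag] ≈ 0.8446; Pr[real transient source | anomaly flag, cosmic-ray hit] ≈ 0.6627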